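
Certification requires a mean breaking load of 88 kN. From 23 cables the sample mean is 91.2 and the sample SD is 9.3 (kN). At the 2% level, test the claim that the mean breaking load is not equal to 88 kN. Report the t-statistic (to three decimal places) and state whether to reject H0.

t = 1.650; fail to reject H0

H0: μ = 88; H1: μ ≠ 88 (one-sample t-test, two-sided).
t = (x̄ − μ₀)/(s/√n) = (91.2 − 88)/(9.3/√23) = 1.650
df = n − 1 = 22
Two-sided p-value ≈ 0.113
Since p ≈ 0.113 > α = 0.02, fail to reject H0; the evidence is not statistically significant.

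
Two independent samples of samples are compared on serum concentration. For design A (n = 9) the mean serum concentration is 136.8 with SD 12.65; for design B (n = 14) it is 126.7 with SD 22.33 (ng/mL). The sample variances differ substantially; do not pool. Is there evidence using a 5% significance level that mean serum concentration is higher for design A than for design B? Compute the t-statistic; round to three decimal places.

Let group 1 = design A, group 2 = design B. H0: μ_1 = μ_2; H1: μ_1 > μ_2 (Welch's two-sample t-test, right-tailed).
t = (x̄_1 − x̄_2)/√(s_1²/n_1 + s_2²/n_2) = (136.8 − 126.7)/√(12.65²/9 + 22.33²/14) = 1.382
Welch–Satterthwaite df ≈ 20.80
p-value = P(T ≥ 1.382) ≈ 0.091
Since p ≈ 0.091 > α = 0.05, fail to reject H0; the data do not provide sufficient evidence against H0.

1.382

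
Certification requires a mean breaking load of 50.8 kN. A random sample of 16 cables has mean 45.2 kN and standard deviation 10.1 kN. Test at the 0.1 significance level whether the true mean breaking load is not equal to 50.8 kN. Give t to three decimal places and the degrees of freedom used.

t = -2.218, df = 15

H0: μ = 50.8; H1: μ ≠ 50.8 (one-sample t-test, two-sided).
t = (x̄ − μ₀)/(s/√n) = (45.2 − 50.8)/(10.1/√16) = -2.218
df = n − 1 = 15
Two-sided p-value ≈ 0.0424
Since p ≈ 0.0424 < α = 0.1, reject H0; the data support H1.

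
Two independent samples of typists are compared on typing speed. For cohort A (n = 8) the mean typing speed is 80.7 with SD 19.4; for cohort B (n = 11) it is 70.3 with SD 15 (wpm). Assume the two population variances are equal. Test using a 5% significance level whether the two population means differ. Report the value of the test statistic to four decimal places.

1.3204

Let group 1 = cohort A, group 2 = cohort B. H0: μ_1 = μ_2; H1: μ_1 ≠ μ_2 (two-sample pooled-variance t-test, two-sided).
s_p² = [(8−1)·19.4² + (11−1)·15²]/(8+11−2) = 287.325
t = (80.7 − 70.3)/√[287.325·(1/8 + 1/11)] = 1.3204
df = n₁ + n₂ − 2 = 17
Two-sided p-value ≈ 0.2042
Since p ≈ 0.2042 > α = 0.05, fail to reject H0; the evidence is not statistically significant.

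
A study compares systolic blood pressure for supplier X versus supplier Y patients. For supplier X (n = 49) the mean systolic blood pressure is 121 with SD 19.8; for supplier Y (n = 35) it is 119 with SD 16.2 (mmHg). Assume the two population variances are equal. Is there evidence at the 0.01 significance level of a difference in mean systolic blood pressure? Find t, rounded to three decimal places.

0.491

Let group 1 = supplier X, group 2 = supplier Y. H0: μ_1 = μ_2; H1: μ_1 ≠ μ_2 (two-sample pooled-variance t-test, two-sided).
s_p² = [(49−1)·19.8² + (35−1)·16.2²]/(49+35−2) = 338.303
t = (121 − 119)/√[338.303·(1/49 + 1/35)] = 0.491
df = n₁ + n₂ − 2 = 82
Two-sided p-value ≈ 0.6245
Since p ≈ 0.6245 > α = 0.01, fail to reject H0; the data do not provide sufficient evidence against H0.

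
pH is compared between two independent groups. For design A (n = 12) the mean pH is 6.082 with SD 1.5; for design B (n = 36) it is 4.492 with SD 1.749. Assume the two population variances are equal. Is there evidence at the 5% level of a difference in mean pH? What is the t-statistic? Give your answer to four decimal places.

2.8178

Let group 1 = design A, group 2 = design B. H0: μ_1 = μ_2; H1: μ_1 ≠ μ_2 (two-sample pooled-variance t-test, two-sided).
s_p² = [(12−1)·1.5² + (36−1)·1.749²]/(12+36−2) = 2.86554
t = (6.082 − 4.492)/√[2.86554·(1/12 + 1/36)] = 2.8178
df = n₁ + n₂ − 2 = 46
Two-sided p-value ≈ 0.0071
Since p ≈ 0.0071 < α = 0.05, reject H0; the evidence is statistically significant.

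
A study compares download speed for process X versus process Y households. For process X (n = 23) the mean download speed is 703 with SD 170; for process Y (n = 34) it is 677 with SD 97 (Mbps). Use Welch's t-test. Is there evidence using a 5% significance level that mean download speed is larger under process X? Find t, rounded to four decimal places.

0.6640

Let group 1 = process X, group 2 = process Y. H0: μ_1 = μ_2; H1: μ_1 > μ_2 (Welch's two-sample t-test, right-tailed).
t = (x̄_1 − x̄_2)/√(s_1²/n_1 + s_2²/n_2) = (703 − 677)/√(170²/23 + 97²/34) = 0.6640
Welch–Satterthwaite df ≈ 31.73
p-value = P(T ≥ 0.6640) ≈ 0.2557
Since p ≈ 0.2557 > α = 0.05, fail to reject H0; the evidence is not statistically significant.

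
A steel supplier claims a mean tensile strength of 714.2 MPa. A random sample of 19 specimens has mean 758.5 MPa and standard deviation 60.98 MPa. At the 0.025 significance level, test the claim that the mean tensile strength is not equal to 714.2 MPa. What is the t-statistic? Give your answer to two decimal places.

3.17

H0: μ = 714.2; H1: μ ≠ 714.2 (one-sample t-test, two-sided).
t = (x̄ − μ₀)/(s/√n) = (758.5 − 714.2)/(60.98/√19) = 3.17
df = n − 1 = 18
Two-sided p-value ≈ 0.0053
Since p ≈ 0.0053 < α = 0.025, reject H0; the data support H1.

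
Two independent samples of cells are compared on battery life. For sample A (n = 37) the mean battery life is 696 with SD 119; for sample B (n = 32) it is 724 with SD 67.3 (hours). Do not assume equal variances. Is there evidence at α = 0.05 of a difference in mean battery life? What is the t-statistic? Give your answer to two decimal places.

Let group 1 = sample A, group 2 = sample B. H0: μ_1 = μ_2; H1: μ_1 ≠ μ_2 (Welch's two-sample t-test, two-sided).
t = (x̄_1 − x̄_2)/√(s_1²/n_1 + s_2²/n_2) = (696 − 724)/√(119²/37 + 67.3²/32) = -1.22
Welch–Satterthwaite df ≈ 58.29
Two-sided p-value ≈ 0.2263
Since p ≈ 0.2263 > α = 0.05, fail to reject H0; the evidence is not statistically significant.

-1.22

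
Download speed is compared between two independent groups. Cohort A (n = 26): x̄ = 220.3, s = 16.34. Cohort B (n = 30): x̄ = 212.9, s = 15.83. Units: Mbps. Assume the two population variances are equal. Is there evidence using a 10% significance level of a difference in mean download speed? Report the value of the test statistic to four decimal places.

Let group 1 = cohort A, group 2 = cohort B. H0: μ_1 = μ_2; H1: μ_1 ≠ μ_2 (two-sample pooled-variance t-test, two-sided).
s_p² = [(26−1)·16.34² + (30−1)·15.83²]/(26+30−2) = 258.185
t = (220.3 − 212.9)/√[258.185·(1/26 + 1/30)] = 1.7188
df = n₁ + n₂ − 2 = 54
Two-sided p-value ≈ 0.0914
Since p ≈ 0.0914 < α = 0.1, reject H0; the evidence is statistically significant.

1.7188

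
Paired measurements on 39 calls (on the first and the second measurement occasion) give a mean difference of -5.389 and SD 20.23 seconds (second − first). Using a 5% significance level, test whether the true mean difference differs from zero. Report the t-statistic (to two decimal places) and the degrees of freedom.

t = -1.66, df = 38

H0: μ_d = 0; H1: μ_d ≠ 0 (paired t-test on the differences, two-sided).
t = d̄/(s_d/√n) = -5.389/(20.23/√39) = -1.66
df = n − 1 = 38
Two-sided p-value ≈ 0.104
Since p ≈ 0.104 > α = 0.05, fail to reject H0; the data do not provide sufficient evidence against H0.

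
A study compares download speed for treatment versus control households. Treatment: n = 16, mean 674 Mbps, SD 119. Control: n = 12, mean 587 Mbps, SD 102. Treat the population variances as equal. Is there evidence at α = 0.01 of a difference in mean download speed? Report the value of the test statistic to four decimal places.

Let group 1 = treatment, group 2 = control. H0: μ_1 = μ_2; H1: μ_1 ≠ μ_2 (two-sample pooled-variance t-test, two-sided).
s_p² = [(16−1)·119² + (12−1)·102²]/(16+12−2) = 12571.5
t = (674 − 587)/√[12571.5·(1/16 + 1/12)] = 2.0319
df = n₁ + n₂ − 2 = 26
Two-sided p-value ≈ 0.0525
Since p ≈ 0.0525 > α = 0.01, fail to reject H0; the data do not provide sufficient evidence against H0.

2.0319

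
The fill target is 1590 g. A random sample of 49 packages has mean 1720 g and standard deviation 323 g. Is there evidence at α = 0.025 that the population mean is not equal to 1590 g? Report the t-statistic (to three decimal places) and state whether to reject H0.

H0: μ = 1590; H1: μ ≠ 1590 (one-sample t-test, two-sided).
t = (x̄ − μ₀)/(s/√n) = (1720 − 1590)/(323/√49) = 2.817
df = n − 1 = 48
Two-sided p-value ≈ 0.0070
Since p ≈ 0.0070 < α = 0.025, reject H0; the evidence is statistically significant.

t = 2.817; reject H0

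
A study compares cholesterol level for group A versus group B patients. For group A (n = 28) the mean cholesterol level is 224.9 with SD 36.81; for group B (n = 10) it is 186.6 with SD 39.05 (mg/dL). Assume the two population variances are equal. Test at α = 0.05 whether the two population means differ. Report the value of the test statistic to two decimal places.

Let group 1 = group A, group 2 = group B. H0: μ_1 = μ_2; H1: μ_1 ≠ μ_2 (two-sample pooled-variance t-test, two-sided).
s_p² = [(28−1)·36.81² + (10−1)·39.05²]/(28+10−2) = 1397.46
t = (224.9 − 186.6)/√[1397.46·(1/28 + 1/10)] = 2.78
df = n₁ + n₂ − 2 = 36
Two-sided p-value ≈ 0.009
Since p ≈ 0.009 < α = 0.05, reject H0; the evidence is statistically significant.

2.78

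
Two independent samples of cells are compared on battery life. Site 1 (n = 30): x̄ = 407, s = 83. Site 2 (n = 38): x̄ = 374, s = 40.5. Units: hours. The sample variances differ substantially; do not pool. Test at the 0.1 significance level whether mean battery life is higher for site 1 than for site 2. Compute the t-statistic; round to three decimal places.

1.998

Let group 1 = site 1, group 2 = site 2. H0: μ_1 = μ_2; H1: μ_1 > μ_2 (Welch's two-sample t-test, right-tailed).
t = (x̄_1 − x̄_2)/√(s_1²/n_1 + s_2²/n_2) = (407 − 374)/√(83²/30 + 40.5²/38) = 1.998
Welch–Satterthwaite df ≈ 39.82
p-value = P(T ≥ 1.998) ≈ 0.026
Since p ≈ 0.026 < α = 0.1, reject H0; the evidence is statistically significant.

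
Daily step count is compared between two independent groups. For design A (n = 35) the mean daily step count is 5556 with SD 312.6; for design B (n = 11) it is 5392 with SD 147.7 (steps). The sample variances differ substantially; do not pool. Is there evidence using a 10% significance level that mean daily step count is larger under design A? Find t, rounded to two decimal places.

Let group 1 = design A, group 2 = design B. H0: μ_1 = μ_2; H1: μ_1 > μ_2 (Welch's two-sample t-test, right-tailed).
t = (x̄_1 − x̄_2)/√(s_1²/n_1 + s_2²/n_2) = (5556 − 5392)/√(312.6²/35 + 147.7²/11) = 2.37
Welch–Satterthwaite df ≈ 36.63
p-value = P(T ≥ 2.37) ≈ 0.011
Since p ≈ 0.011 < α = 0.1, reject H0; the evidence is statistically significant.

2.37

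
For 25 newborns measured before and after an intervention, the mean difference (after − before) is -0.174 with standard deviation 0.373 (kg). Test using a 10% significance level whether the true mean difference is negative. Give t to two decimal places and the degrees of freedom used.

H0: μ_d = 0; H1: μ_d < 0 (paired t-test on the differences, left-tailed).
t = d̄/(s_d/√n) = -0.174/(0.373/√25) = -2.33
df = n − 1 = 24
p-value = P(T ≤ -2.33) ≈ 0.014
Since p ≈ 0.014 < α = 0.1, reject H0; the data support H1.

t = -2.33, df = 24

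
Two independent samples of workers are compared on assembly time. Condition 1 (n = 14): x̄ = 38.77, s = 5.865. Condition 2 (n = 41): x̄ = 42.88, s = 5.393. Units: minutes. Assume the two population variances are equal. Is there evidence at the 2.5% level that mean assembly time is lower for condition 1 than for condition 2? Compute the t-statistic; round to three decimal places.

Let group 1 = condition 1, group 2 = condition 2. H0: μ_1 = μ_2; H1: μ_1 < μ_2 (two-sample pooled-variance t-test, left-tailed).
s_p² = [(14−1)·5.865² + (41−1)·5.393²]/(14+41−2) = 30.3878
t = (38.77 − 42.88)/√[30.3878·(1/14 + 1/41)] = -2.409
df = n₁ + n₂ − 2 = 53
p-value = P(T ≤ -2.409) ≈ 0.010
Since p ≈ 0.010 < α = 0.025, reject H0; the evidence is statistically significant.

-2.409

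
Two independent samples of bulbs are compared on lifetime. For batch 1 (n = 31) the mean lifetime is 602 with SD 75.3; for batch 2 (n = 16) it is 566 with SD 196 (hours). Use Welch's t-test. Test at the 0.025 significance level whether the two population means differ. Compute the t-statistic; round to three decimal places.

Let group 1 = batch 1, group 2 = batch 2. H0: μ_1 = μ_2; H1: μ_1 ≠ μ_2 (Welch's two-sample t-test, two-sided).
t = (x̄_1 − x̄_2)/√(s_1²/n_1 + s_2²/n_2) = (602 − 566)/√(75.3²/31 + 196²/16) = 0.708
Welch–Satterthwaite df ≈ 17.32
Two-sided p-value ≈ 0.4882
Since p ≈ 0.4882 > α = 0.025, fail to reject H0; the data do not provide sufficient evidence against H0.

0.708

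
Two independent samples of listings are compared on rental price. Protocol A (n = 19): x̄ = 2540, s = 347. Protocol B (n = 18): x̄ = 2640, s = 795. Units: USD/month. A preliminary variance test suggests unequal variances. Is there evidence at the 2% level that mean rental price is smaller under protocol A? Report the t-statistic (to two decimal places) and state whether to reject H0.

t = -0.49; fail to reject H0

Let group 1 = protocol A, group 2 = protocol B. H0: μ_1 = μ_2; H1: μ_1 < μ_2 (Welch's two-sample t-test, left-tailed).
t = (x̄_1 − x̄_2)/√(s_1²/n_1 + s_2²/n_2) = (2540 − 2640)/√(347²/19 + 795²/18) = -0.49
Welch–Satterthwaite df ≈ 22.98
p-value = P(T ≤ -0.49) ≈ 0.314
Since p ≈ 0.314 > α = 0.02, fail to reject H0; the data do not provide sufficient evidence against H0.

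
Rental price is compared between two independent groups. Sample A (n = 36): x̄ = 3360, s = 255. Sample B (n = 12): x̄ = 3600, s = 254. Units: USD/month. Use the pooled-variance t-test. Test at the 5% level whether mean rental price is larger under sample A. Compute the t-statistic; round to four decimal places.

Let group 1 = sample A, group 2 = sample B. H0: μ_1 = μ_2; H1: μ_1 > μ_2 (two-sample pooled-variance t-test, right-tailed).
s_p² = [(36−1)·255² + (12−1)·254²]/(36+12−2) = 64903.3
t = (3360 − 3600)/√[64903.3·(1/36 + 1/12)] = -2.8262
df = n₁ + n₂ − 2 = 46
p-value = P(T ≥ -2.8262) ≈ 0.997
Since p ≈ 0.997 > α = 0.05, fail to reject H0; the data do not provide sufficient evidence against H0.

-2.8262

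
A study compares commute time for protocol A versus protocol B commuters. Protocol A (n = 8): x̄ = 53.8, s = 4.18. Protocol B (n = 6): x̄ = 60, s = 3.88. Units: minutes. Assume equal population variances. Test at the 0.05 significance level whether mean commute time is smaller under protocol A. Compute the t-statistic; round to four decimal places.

-2.8292

Let group 1 = protocol A, group 2 = protocol B. H0: μ_1 = μ_2; H1: μ_1 < μ_2 (two-sample pooled-variance t-test, left-tailed).
s_p² = [(8−1)·4.18² + (6−1)·3.88²]/(8+6−2) = 16.4649
t = (53.8 − 60)/√[16.4649·(1/8 + 1/6)] = -2.8292
df = n₁ + n₂ − 2 = 12
p-value = P(T ≤ -2.8292) ≈ 0.0076
Since p ≈ 0.0076 < α = 0.05, reject H0; the data support H1.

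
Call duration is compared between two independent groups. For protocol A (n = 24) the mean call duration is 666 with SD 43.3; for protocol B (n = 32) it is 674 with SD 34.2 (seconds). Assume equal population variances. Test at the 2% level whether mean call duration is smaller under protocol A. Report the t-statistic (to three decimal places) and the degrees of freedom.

t = -0.773, df = 54

Let group 1 = protocol A, group 2 = protocol B. H0: μ_1 = μ_2; H1: μ_1 < μ_2 (two-sample pooled-variance t-test, left-tailed).
s_p² = [(24−1)·43.3² + (32−1)·34.2²]/(24+32−2) = 1470.02
t = (666 − 674)/√[1470.02·(1/24 + 1/32)] = -0.773
df = n₁ + n₂ − 2 = 54
p-value = P(T ≤ -0.773) ≈ 0.2215
Since p ≈ 0.2215 > α = 0.02, fail to reject H0; the data do not provide sufficient evidence against H0.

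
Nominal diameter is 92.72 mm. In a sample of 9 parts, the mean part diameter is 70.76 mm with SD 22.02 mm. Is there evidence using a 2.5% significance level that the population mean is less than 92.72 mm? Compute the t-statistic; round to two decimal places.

-2.99

H0: μ = 92.72; H1: μ < 92.72 (one-sample t-test, left-tailed).
t = (x̄ − μ₀)/(s/√n) = (70.76 − 92.72)/(22.02/√9) = -2.99
df = n − 1 = 8
p-value = P(T ≤ -2.99) ≈ 0.009
Since p ≈ 0.009 < α = 0.025, reject H0; the data support H1.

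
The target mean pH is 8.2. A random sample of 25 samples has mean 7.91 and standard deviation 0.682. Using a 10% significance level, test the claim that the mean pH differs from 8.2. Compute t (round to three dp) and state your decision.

t = -2.126; reject H0

H0: μ = 8.2; H1: μ ≠ 8.2 (one-sample t-test, two-sided).
t = (x̄ − μ₀)/(s/√n) = (7.91 − 8.2)/(0.682/√25) = -2.126
df = n − 1 = 24
Two-sided p-value ≈ 0.044
Since p ≈ 0.044 < α = 0.1, reject H0; the evidence is statistically significant.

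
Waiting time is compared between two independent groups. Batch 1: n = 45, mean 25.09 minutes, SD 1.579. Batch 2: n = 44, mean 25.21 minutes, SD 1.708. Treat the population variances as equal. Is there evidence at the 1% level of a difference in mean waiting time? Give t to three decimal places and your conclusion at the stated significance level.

t = -0.344; fail to reject H0

Let group 1 = batch 1, group 2 = batch 2. H0: μ_1 = μ_2; H1: μ_1 ≠ μ_2 (two-sample pooled-variance t-test, two-sided).
s_p² = [(45−1)·1.579² + (44−1)·1.708²]/(45+44−2) = 2.70282
t = (25.09 − 25.21)/√[2.70282·(1/45 + 1/44)] = -0.344
df = n₁ + n₂ − 2 = 87
Two-sided p-value ≈ 0.731
Since p ≈ 0.731 > α = 0.01, fail to reject H0; the evidence is not statistically significant.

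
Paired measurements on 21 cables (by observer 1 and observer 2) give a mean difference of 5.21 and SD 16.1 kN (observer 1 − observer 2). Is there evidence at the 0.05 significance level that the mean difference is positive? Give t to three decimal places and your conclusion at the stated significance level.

t = 1.483; fail to reject H0

H0: μ_d = 0; H1: μ_d > 0 (paired t-test on the differences, right-tailed).
t = d̄/(s_d/√n) = 5.21/(16.1/√21) = 1.483
df = n − 1 = 20
p-value = P(T ≥ 1.483) ≈ 0.077
Since p ≈ 0.077 > α = 0.05, fail to reject H0; the data do not provide sufficient evidence against H0.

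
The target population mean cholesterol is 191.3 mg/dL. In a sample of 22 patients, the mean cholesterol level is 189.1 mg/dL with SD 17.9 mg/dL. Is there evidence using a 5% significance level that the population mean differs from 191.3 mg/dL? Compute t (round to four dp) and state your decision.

t = -0.5765; fail to reject H0

H0: μ = 191.3; H1: μ ≠ 191.3 (one-sample t-test, two-sided).
t = (x̄ − μ₀)/(s/√n) = (189.1 − 191.3)/(17.9/√22) = -0.5765
df = n − 1 = 21
Two-sided p-value ≈ 0.5704
Since p ≈ 0.5704 > α = 0.05, fail to reject H0; the data do not provide sufficient evidence against H0.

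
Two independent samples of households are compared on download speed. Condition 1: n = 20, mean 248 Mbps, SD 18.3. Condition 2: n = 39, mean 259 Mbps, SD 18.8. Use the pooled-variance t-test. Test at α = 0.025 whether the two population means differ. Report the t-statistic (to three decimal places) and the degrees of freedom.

t = -2.146, df = 57

Let group 1 = condition 1, group 2 = condition 2. H0: μ_1 = μ_2; H1: μ_1 ≠ μ_2 (two-sample pooled-variance t-test, two-sided).
s_p² = [(20−1)·18.3² + (39−1)·18.8²]/(20+39−2) = 347.257
t = (248 − 259)/√[347.257·(1/20 + 1/39)] = -2.146
df = n₁ + n₂ − 2 = 57
Two-sided p-value ≈ 0.0361
Since p ≈ 0.0361 > α = 0.025, fail to reject H0; the evidence is not statistically significant.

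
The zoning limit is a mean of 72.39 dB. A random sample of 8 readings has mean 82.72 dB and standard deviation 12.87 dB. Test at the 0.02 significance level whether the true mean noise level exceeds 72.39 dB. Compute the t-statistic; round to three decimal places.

H0: μ = 72.39; H1: μ > 72.39 (one-sample t-test, right-tailed).
t = (x̄ − μ₀)/(s/√n) = (82.72 − 72.39)/(12.87/√8) = 2.270
df = n − 1 = 7
p-value = P(T ≥ 2.270) ≈ 0.0287
Since p ≈ 0.0287 > α = 0.02, fail to reject H0; the evidence is not statistically significant.

2.270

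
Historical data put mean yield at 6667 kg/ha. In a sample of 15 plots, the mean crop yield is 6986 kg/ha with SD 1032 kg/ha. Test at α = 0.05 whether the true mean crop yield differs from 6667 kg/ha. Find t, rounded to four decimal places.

H0: μ = 6667; H1: μ ≠ 6667 (one-sample t-test, two-sided).
t = (x̄ − μ₀)/(s/√n) = (6986 − 6667)/(1032/√15) = 1.1972
df = n − 1 = 14
Two-sided p-value ≈ 0.2511
Since p ≈ 0.2511 > α = 0.05, fail to reject H0; the data do not provide sufficient evidence against H0.

1.1972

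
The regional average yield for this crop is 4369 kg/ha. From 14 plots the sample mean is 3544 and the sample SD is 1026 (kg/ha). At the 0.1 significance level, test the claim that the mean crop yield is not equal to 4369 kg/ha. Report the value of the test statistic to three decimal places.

-3.009

H0: μ = 4369; H1: μ ≠ 4369 (one-sample t-test, two-sided).
t = (x̄ − μ₀)/(s/√n) = (3544 − 4369)/(1026/√14) = -3.009
df = n − 1 = 13
Two-sided p-value ≈ 0.010
Since p ≈ 0.010 < α = 0.1, reject H0; the evidence is statistically significant.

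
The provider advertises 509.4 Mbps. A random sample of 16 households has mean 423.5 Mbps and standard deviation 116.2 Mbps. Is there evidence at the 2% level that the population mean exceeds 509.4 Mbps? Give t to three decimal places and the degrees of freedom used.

H0: μ = 509.4; H1: μ > 509.4 (one-sample t-test, right-tailed).
t = (x̄ − μ₀)/(s/√n) = (423.5 − 509.4)/(116.2/√16) = -2.957
df = n − 1 = 15
p-value = P(T ≥ -2.957) ≈ 0.9951
Since p ≈ 0.9951 > α = 0.02, fail to reject H0; the evidence is not statistically significant.

t = -2.957, df = 15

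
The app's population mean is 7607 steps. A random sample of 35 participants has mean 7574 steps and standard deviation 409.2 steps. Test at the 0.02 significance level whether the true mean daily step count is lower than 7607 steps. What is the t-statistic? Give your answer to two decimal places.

-0.48

H0: μ = 7607; H1: μ < 7607 (one-sample t-test, left-tailed).
t = (x̄ − μ₀)/(s/√n) = (7574 − 7607)/(409.2/√35) = -0.48
df = n − 1 = 34
p-value = P(T ≤ -0.48) ≈ 0.318
Since p ≈ 0.318 > α = 0.02, fail to reject H0; the data do not provide sufficient evidence against H0.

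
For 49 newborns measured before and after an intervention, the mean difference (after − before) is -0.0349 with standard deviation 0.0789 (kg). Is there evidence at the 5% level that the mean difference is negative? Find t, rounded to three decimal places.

H0: μ_d = 0; H1: μ_d < 0 (paired t-test on the differences, left-tailed).
t = d̄/(s_d/√n) = -0.0349/(0.0789/√49) = -3.096
df = n − 1 = 48
p-value = P(T ≤ -3.096) ≈ 0.002
Since p ≈ 0.002 < α = 0.05, reject H0; the evidence is statistically significant.

-3.096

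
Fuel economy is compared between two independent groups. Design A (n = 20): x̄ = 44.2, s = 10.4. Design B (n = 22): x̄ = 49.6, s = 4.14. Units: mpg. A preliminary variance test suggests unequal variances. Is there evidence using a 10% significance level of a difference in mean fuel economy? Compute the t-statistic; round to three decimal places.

Let group 1 = design A, group 2 = design B. H0: μ_1 = μ_2; H1: μ_1 ≠ μ_2 (Welch's two-sample t-test, two-sided).
t = (x̄_1 − x̄_2)/√(s_1²/n_1 + s_2²/n_2) = (44.2 − 49.6)/√(10.4²/20 + 4.14²/22) = -2.171
Welch–Satterthwaite df ≈ 24.41
Two-sided p-value ≈ 0.0399
Since p ≈ 0.0399 < α = 0.1, reject H0; the evidence is statistically significant.

-2.171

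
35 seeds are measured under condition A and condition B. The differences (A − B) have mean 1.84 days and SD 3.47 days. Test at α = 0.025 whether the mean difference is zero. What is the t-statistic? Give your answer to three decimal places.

3.137

H0: μ_d = 0; H1: μ_d ≠ 0 (paired t-test on the differences, two-sided).
t = d̄/(s_d/√n) = 1.84/(3.47/√35) = 3.137
df = n − 1 = 34
Two-sided p-value ≈ 0.0035
Since p ≈ 0.0035 < α = 0.025, reject H0; the data support H1.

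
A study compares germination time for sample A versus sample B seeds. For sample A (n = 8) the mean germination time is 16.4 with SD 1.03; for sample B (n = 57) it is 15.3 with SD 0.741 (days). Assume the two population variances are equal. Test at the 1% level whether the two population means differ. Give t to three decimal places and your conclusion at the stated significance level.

t = 3.743; reject H0

Let group 1 = sample A, group 2 = sample B. H0: μ_1 = μ_2; H1: μ_1 ≠ μ_2 (two-sample pooled-variance t-test, two-sided).
s_p² = [(8−1)·1.03² + (57−1)·0.741²]/(8+57−2) = 0.60595
t = (16.4 − 15.3)/√[0.60595·(1/8 + 1/57)] = 3.743
df = n₁ + n₂ − 2 = 63
Two-sided p-value ≈ 0.0004
Since p ≈ 0.0004 < α = 0.01, reject H0; the evidence is statistically significant.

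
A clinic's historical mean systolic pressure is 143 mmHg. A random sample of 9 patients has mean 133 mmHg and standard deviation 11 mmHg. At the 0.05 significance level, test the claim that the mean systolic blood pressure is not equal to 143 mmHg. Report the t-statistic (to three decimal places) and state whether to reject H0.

H0: μ = 143; H1: μ ≠ 143 (one-sample t-test, two-sided).
t = (x̄ − μ₀)/(s/√n) = (133 − 143)/(11/√9) = -2.727
df = n − 1 = 8
Two-sided p-value ≈ 0.026
Since p ≈ 0.026 < α = 0.05, reject H0; the evidence is statistically significant.

t = -2.727; reject H0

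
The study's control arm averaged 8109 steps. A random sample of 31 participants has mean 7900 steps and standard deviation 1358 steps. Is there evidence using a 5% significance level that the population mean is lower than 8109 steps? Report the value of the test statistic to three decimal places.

H0: μ = 8109; H1: μ < 8109 (one-sample t-test, left-tailed).
t = (x̄ − μ₀)/(s/√n) = (7900 − 8109)/(1358/√31) = -0.857
df = n − 1 = 30
p-value = P(T ≤ -0.857) ≈ 0.1991
Since p ≈ 0.1991 > α = 0.05, fail to reject H0; the data do not provide sufficient evidence against H0.

-0.857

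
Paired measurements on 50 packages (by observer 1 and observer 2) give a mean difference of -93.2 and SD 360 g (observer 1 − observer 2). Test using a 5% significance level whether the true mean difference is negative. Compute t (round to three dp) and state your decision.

H0: μ_d = 0; H1: μ_d < 0 (paired t-test on the differences, left-tailed).
t = d̄/(s_d/√n) = -93.2/(360/√50) = -1.831
df = n − 1 = 49
p-value = P(T ≤ -1.831) ≈ 0.037
Since p ≈ 0.037 < α = 0.05, reject H0; the data support H1.

t = -1.831; reject H0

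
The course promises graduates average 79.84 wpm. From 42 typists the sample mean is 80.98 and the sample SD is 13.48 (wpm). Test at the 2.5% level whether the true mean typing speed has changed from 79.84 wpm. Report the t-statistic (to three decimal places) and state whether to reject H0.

H0: μ = 79.84; H1: μ ≠ 79.84 (one-sample t-test, two-sided).
t = (x̄ − μ₀)/(s/√n) = (80.98 − 79.84)/(13.48/√42) = 0.548
df = n − 1 = 41
Two-sided p-value ≈ 0.587
Since p ≈ 0.587 > α = 0.025, fail to reject H0; the evidence is not statistically significant.

t = 0.548; fail to reject H0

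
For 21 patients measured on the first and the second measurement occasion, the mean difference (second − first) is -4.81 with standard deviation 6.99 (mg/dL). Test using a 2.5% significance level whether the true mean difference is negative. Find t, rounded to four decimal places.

H0: μ_d = 0; H1: μ_d < 0 (paired t-test on the differences, left-tailed).
t = d̄/(s_d/√n) = -4.81/(6.99/√21) = -3.1534
df = n − 1 = 20
p-value = P(T ≤ -3.1534) ≈ 0.003
Since p ≈ 0.003 < α = 0.025, reject H0; the evidence is statistically significant.

-3.1534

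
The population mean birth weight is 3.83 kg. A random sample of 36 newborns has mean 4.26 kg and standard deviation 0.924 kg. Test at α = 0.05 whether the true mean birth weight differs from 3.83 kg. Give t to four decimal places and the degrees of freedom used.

H0: μ = 3.83; H1: μ ≠ 3.83 (one-sample t-test, two-sided).
t = (x̄ − μ₀)/(s/√n) = (4.26 − 3.83)/(0.924/√36) = 2.7922
df = n − 1 = 35
Two-sided p-value ≈ 0.0084
Since p ≈ 0.0084 < α = 0.05, reject H0; the evidence is statistically significant.

t = 2.7922, df = 35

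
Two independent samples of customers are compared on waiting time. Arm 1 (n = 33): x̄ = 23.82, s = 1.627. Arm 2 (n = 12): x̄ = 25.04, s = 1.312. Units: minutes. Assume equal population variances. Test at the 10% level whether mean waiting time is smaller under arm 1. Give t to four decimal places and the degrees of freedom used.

t = -2.3311, df = 43

Let group 1 = arm 1, group 2 = arm 2. H0: μ_1 = μ_2; H1: μ_1 < μ_2 (two-sample pooled-variance t-test, left-tailed).
s_p² = [(33−1)·1.627² + (12−1)·1.312²]/(33+12−2) = 2.4103
t = (23.82 − 25.04)/√[2.4103·(1/33 + 1/12)] = -2.3311
df = n₁ + n₂ − 2 = 43
p-value = P(T ≤ -2.3311) ≈ 0.0123
Since p ≈ 0.0123 < α = 0.1, reject H0; the evidence is statistically significant.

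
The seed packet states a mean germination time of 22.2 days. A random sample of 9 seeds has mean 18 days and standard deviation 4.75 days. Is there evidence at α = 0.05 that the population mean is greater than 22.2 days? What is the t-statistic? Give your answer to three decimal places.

H0: μ = 22.2; H1: μ > 22.2 (one-sample t-test, right-tailed).
t = (x̄ − μ₀)/(s/√n) = (18 − 22.2)/(4.75/√9) = -2.653
df = n − 1 = 8
p-value = P(T ≥ -2.653) ≈ 0.985
Since p ≈ 0.985 > α = 0.05, fail to reject H0; the data do not provide sufficient evidence against H0.

-2.653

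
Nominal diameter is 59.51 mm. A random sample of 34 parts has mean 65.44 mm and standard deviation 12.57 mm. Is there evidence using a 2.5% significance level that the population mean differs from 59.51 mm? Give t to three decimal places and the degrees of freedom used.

H0: μ = 59.51; H1: μ ≠ 59.51 (one-sample t-test, two-sided).
t = (x̄ − μ₀)/(s/√n) = (65.44 − 59.51)/(12.57/√34) = 2.751
df = n − 1 = 33
Two-sided p-value ≈ 0.0096
Since p ≈ 0.0096 < α = 0.025, reject H0; the evidence is statistically significant.

t = 2.751, df = 33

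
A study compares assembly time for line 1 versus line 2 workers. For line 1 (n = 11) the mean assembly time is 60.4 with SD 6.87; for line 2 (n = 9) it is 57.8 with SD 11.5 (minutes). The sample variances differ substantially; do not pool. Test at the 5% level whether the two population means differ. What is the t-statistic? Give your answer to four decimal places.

Let group 1 = line 1, group 2 = line 2. H0: μ_1 = μ_2; H1: μ_1 ≠ μ_2 (Welch's two-sample t-test, two-sided).
t = (x̄_1 − x̄_2)/√(s_1²/n_1 + s_2²/n_2) = (60.4 − 57.8)/√(6.87²/11 + 11.5²/9) = 0.5967
Welch–Satterthwaite df ≈ 12.50
Two-sided p-value ≈ 0.561
Since p ≈ 0.561 > α = 0.05, fail to reject H0; the data do not provide sufficient evidence against H0.

0.5967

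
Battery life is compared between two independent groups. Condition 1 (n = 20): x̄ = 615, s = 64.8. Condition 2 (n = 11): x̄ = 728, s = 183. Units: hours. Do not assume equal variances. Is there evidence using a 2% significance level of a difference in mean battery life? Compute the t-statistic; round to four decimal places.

Let group 1 = condition 1, group 2 = condition 2. H0: μ_1 = μ_2; H1: μ_1 ≠ μ_2 (Welch's two-sample t-test, two-sided).
t = (x̄_1 − x̄_2)/√(s_1²/n_1 + s_2²/n_2) = (615 − 728)/√(64.8²/20 + 183²/11) = -1.9808
Welch–Satterthwaite df ≈ 11.40
Two-sided p-value ≈ 0.072
Since p ≈ 0.072 > α = 0.02, fail to reject H0; the data do not provide sufficient evidence against H0.

-1.9808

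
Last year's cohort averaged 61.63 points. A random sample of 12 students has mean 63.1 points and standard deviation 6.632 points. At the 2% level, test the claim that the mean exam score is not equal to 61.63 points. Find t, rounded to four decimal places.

0.7678

H0: μ = 61.63; H1: μ ≠ 61.63 (one-sample t-test, two-sided).
t = (x̄ − μ₀)/(s/√n) = (63.1 − 61.63)/(6.632/√12) = 0.7678
df = n − 1 = 11
Two-sided p-value ≈ 0.4588
Since p ≈ 0.4588 > α = 0.02, fail to reject H0; the data do not provide sufficient evidence against H0.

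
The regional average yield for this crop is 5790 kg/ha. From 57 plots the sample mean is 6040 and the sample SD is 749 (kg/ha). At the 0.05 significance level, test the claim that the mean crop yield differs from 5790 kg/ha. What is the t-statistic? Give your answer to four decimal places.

H0: μ = 5790; H1: μ ≠ 5790 (one-sample t-test, two-sided).
t = (x̄ − μ₀)/(s/√n) = (6040 − 5790)/(749/√57) = 2.5200
df = n − 1 = 56
Two-sided p-value ≈ 0.015
Since p ≈ 0.015 < α = 0.05, reject H0; the evidence is statistically significant.

2.5200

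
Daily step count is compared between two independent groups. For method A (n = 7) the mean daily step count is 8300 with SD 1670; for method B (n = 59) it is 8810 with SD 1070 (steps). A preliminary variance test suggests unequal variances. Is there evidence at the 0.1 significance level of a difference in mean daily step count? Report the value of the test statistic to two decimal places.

Let group 1 = method A, group 2 = method B. H0: μ_1 = μ_2; H1: μ_1 ≠ μ_2 (Welch's two-sample t-test, two-sided).
t = (x̄_1 − x̄_2)/√(s_1²/n_1 + s_2²/n_2) = (8300 − 8810)/√(1670²/7 + 1070²/59) = -0.79
Welch–Satterthwaite df ≈ 6.60
Two-sided p-value ≈ 0.458
Since p ≈ 0.458 > α = 0.1, fail to reject H0; the data do not provide sufficient evidence against H0.

-0.79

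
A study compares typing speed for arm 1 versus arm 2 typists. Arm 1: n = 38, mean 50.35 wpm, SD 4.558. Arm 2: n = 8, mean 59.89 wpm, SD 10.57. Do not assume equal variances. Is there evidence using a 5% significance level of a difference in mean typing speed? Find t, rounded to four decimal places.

-2.5043

Let group 1 = arm 1, group 2 = arm 2. H0: μ_1 = μ_2; H1: μ_1 ≠ μ_2 (Welch's two-sample t-test, two-sided).
t = (x̄_1 − x̄_2)/√(s_1²/n_1 + s_2²/n_2) = (50.35 − 59.89)/√(4.558²/38 + 10.57²/8) = -2.5043
Welch–Satterthwaite df ≈ 7.56
Two-sided p-value ≈ 0.038
Since p ≈ 0.038 < α = 0.05, reject H0; the data support H1.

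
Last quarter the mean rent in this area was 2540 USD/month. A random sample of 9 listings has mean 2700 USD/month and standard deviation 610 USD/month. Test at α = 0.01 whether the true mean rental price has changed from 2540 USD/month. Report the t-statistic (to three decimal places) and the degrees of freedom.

t = 0.787, df = 8

H0: μ = 2540; H1: μ ≠ 2540 (one-sample t-test, two-sided).
t = (x̄ − μ₀)/(s/√n) = (2700 − 2540)/(610/√9) = 0.787
df = n − 1 = 8
Two-sided p-value ≈ 0.4540
Since p ≈ 0.4540 > α = 0.01, fail to reject H0; the data do not provide sufficient evidence against H0.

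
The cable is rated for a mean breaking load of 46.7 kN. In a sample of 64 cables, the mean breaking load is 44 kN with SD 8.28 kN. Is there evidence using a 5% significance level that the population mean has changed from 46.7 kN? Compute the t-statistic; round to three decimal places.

H0: μ = 46.7; H1: μ ≠ 46.7 (one-sample t-test, two-sided).
t = (x̄ − μ₀)/(s/√n) = (44 − 46.7)/(8.28/√64) = -2.609
df = n − 1 = 63
Two-sided p-value ≈ 0.011
Since p ≈ 0.011 < α = 0.05, reject H0; the data support H1.

-2.609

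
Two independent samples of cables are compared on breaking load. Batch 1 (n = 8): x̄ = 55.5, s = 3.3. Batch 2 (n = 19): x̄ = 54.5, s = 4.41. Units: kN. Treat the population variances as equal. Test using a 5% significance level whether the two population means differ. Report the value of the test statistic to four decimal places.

0.5746

Let group 1 = batch 1, group 2 = batch 2. H0: μ_1 = μ_2; H1: μ_1 ≠ μ_2 (two-sample pooled-variance t-test, two-sided).
s_p² = [(8−1)·3.3² + (19−1)·4.41²]/(8+19−2) = 17.0518
t = (55.5 − 54.5)/√[17.0518·(1/8 + 1/19)] = 0.5746
df = n₁ + n₂ − 2 = 25
Two-sided p-value ≈ 0.5707
Since p ≈ 0.5707 > α = 0.05, fail to reject H0; the evidence is not statistically significant.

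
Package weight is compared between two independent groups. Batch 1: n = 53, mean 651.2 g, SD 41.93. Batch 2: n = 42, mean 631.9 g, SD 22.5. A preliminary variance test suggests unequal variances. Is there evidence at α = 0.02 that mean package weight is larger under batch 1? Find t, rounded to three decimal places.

Let group 1 = batch 1, group 2 = batch 2. H0: μ_1 = μ_2; H1: μ_1 > μ_2 (Welch's two-sample t-test, right-tailed).
t = (x̄_1 − x̄_2)/√(s_1²/n_1 + s_2²/n_2) = (651.2 − 631.9)/√(41.93²/53 + 22.5²/42) = 2.870
Welch–Satterthwaite df ≈ 82.79
p-value = P(T ≥ 2.870) ≈ 0.003
Since p ≈ 0.003 < α = 0.02, reject H0; the data support H1.

2.870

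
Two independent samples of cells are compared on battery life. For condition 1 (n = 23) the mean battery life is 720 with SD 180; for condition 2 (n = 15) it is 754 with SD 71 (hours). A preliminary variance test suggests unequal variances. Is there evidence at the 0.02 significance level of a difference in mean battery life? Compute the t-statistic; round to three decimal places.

Let group 1 = condition 1, group 2 = condition 2. H0: μ_1 = μ_2; H1: μ_1 ≠ μ_2 (Welch's two-sample t-test, two-sided).
t = (x̄_1 − x̄_2)/√(s_1²/n_1 + s_2²/n_2) = (720 − 754)/√(180²/23 + 71²/15) = -0.814
Welch–Satterthwaite df ≈ 30.98
Two-sided p-value ≈ 0.422
Since p ≈ 0.422 > α = 0.02, fail to reject H0; the data do not provide sufficient evidence against H0.

-0.814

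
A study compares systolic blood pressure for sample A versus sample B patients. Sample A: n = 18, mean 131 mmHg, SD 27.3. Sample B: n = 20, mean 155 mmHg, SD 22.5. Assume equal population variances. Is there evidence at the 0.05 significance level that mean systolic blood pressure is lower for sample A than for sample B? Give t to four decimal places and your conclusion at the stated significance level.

t = -2.9688; reject H0

Let group 1 = sample A, group 2 = sample B. H0: μ_1 = μ_2; H1: μ_1 < μ_2 (two-sample pooled-variance t-test, left-tailed).
s_p² = [(18−1)·27.3² + (20−1)·22.5²]/(18+20−2) = 619.13
t = (131 − 155)/√[619.13·(1/18 + 1/20)] = -2.9688
df = n₁ + n₂ − 2 = 36
p-value = P(T ≤ -2.9688) ≈ 0.003
Since p ≈ 0.003 < α = 0.05, reject H0; the data support H1.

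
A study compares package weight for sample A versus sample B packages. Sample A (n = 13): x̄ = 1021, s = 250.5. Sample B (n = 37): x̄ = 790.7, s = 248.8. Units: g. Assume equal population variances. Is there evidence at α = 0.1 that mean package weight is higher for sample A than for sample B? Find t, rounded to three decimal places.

2.866

Let group 1 = sample A, group 2 = sample B. H0: μ_1 = μ_2; H1: μ_1 > μ_2 (two-sample pooled-variance t-test, right-tailed).
s_p² = [(13−1)·250.5² + (37−1)·248.8²]/(13+37−2) = 62113.6
t = (1021 − 790.7)/√[62113.6·(1/13 + 1/37)] = 2.866
df = n₁ + n₂ − 2 = 48
p-value = P(T ≥ 2.866) ≈ 0.0031
Since p ≈ 0.0031 < α = 0.1, reject H0; the evidence is statistically significant.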